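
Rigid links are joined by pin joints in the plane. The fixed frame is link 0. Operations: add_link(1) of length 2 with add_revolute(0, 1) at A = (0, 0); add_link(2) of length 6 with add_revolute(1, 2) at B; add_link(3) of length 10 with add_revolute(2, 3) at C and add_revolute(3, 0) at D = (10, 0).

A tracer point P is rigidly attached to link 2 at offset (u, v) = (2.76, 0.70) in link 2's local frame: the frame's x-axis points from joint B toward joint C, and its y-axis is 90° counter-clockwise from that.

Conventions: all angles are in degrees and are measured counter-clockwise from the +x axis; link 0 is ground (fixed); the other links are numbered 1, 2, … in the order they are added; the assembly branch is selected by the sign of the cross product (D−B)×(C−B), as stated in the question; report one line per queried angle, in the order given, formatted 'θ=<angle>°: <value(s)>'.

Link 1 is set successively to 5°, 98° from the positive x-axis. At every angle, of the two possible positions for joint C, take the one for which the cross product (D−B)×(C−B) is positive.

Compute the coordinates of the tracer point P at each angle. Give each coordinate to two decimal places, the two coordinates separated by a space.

A=(0,0), D=(10.00,0)
θ=5°: B = A + 2.00·(cos5°, sin5°) = (1.9924, 0.1743)
θ=5°: |BD| = 8.0095
θ=5°: circle(B,6.00) ∩ circle(D,10.00): a=0.0095, h=6.0000
θ=5°:   candidates: C₊=(2.1325,6.1727) cross=48.057; C₋=(1.8713,-5.8245) cross=-48.057
θ=5°:   branch + wants cross > 0 → take C=(2.1325,6.1727) (cross=48.057)
θ=5°: ex = (C−B)/|BC| = (0.0233,0.9997); ey = (-0.9997,0.0233)
θ=5°: P = B + 2.76·ex + 0.70·ey = (1.3570,2.9499)
θ=98°: B = A + 2.00·(cos98°, sin98°) = (-0.2783, 1.9805)
θ=98°: |BD| = 10.4674
θ=98°: circle(B,6.00) ∩ circle(D,10.00): a=2.1766, h=5.5913
θ=98°:   candidates: C₊=(2.9169,7.0590) cross=58.526; C₋=(0.8010,-3.9216) cross=-58.526
θ=98°:   branch + wants cross > 0 → take C=(2.9169,7.0590) (cross=58.526)
θ=98°: ex = (C−B)/|BC| = (0.5325,0.8464); ey = (-0.8464,0.5325)
θ=98°: P = B + 2.76·ex + 0.70·ey = (0.5990,4.6894)

θ=5°: 1.36 2.95
θ=98°: 0.60 4.69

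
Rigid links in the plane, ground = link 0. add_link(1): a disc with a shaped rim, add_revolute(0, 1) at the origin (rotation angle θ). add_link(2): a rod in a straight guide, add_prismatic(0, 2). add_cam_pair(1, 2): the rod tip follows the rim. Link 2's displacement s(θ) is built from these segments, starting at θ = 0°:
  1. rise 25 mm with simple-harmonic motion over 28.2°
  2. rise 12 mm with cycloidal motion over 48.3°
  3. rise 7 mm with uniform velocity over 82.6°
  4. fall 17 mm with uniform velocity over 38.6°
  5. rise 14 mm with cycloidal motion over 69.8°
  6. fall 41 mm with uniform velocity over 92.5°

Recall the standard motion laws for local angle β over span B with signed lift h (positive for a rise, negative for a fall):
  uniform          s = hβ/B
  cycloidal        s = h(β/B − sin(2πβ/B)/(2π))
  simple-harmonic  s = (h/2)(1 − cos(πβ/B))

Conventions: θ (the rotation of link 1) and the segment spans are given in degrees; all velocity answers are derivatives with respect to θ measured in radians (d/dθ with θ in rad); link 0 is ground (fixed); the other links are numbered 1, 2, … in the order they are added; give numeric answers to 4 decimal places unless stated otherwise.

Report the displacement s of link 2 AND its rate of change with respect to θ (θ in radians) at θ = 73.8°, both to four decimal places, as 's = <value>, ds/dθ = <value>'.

segment 1 (0° to 28.2°, simple-harmonic, h = 25) is passed completely: s = 0.0000 + (25) = 25.0000
θ = 73.8° falls in segment 2 (28.2° to 76.5°, cycloidal, h = 12): β = 73.8 − 28.2 = 45.6°, B = 48.3°; Δs = 12·(0.9441 − sin(2π·0.9441)/(2π)) = 11.9863; s = 25.0000 + 11.9863 = 36.9863
velocity in seg [28.2°–76.5°] (cycloidal), θ in radians: β = 45.6° = 0.7959 rad, B = 48.3° = 0.8430 rad; ds/dθ = (h/B)(1 − cos(2πβ/B)) = (12/0.8430)(1 − cos(2π·0.9441)) = 0.869061 mm/rad

s = 36.9863, ds/dθ = 0.8691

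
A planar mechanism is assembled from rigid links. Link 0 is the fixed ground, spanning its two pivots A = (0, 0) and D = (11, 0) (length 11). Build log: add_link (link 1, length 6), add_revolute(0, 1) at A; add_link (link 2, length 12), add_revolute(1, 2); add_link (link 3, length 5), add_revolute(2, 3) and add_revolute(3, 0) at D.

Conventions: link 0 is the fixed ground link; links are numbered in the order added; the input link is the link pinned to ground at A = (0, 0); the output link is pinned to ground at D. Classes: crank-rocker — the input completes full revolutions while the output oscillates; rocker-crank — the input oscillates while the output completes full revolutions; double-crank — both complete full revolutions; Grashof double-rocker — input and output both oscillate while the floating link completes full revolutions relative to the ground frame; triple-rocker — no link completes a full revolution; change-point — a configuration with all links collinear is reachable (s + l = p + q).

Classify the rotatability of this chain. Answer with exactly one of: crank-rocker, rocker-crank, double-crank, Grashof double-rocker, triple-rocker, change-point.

lengths: ground=11, input=6, coupler=12, output=5
sorted: s=5 (shortest), l=12 (longest), p+q=17
s + l = 17 vs p + q = 17
s + l = p + q → change-point (collinear configuration reachable)

change-point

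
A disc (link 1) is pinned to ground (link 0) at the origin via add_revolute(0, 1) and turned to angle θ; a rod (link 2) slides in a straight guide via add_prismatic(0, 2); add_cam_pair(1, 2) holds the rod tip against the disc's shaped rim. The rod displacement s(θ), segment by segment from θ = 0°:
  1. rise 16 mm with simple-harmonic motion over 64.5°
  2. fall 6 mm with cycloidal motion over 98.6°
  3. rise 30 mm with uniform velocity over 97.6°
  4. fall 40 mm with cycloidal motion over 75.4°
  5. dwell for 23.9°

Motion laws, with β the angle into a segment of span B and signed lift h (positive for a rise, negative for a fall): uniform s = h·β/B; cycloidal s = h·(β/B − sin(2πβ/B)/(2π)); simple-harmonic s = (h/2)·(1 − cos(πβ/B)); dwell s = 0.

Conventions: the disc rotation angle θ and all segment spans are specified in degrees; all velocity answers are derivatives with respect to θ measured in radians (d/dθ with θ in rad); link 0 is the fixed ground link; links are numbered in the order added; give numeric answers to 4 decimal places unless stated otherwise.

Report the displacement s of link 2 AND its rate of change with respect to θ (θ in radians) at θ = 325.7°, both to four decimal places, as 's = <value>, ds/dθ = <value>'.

segment 1 (0° to 64.5°, simple-harmonic, h = 16) is passed completely: s = 0.0000 + (16) = 16.0000
segment 2 (64.5° to 163.1°, cycloidal, h = -6) is passed completely: s = 16.0000 + (-6) = 10.0000
segment 3 (163.1° to 260.7°, uniform, h = 30) is passed completely: s = 10.0000 + (30) = 40.0000
θ = 325.7° falls in segment 4 (260.7° to 336.1°, cycloidal, h = -40): β = 325.7 − 260.7 = 65°, B = 75.4°; Δs = -40·(0.8621 − sin(2π·0.8621)/(2π)) = -39.3348; s = 40.0000 − 39.3348 = 0.6652
velocity in seg [260.7°–336.1°] (cycloidal), θ in radians: β = 65° = 1.1345 rad, B = 75.4° = 1.3160 rad; ds/dθ = (h/B)(1 − cos(2πβ/B)) = ((-40)/1.3160)(1 − cos(2π·0.8621)) = -10.717919 mm/rad

s = 0.6652, ds/dθ = -10.7179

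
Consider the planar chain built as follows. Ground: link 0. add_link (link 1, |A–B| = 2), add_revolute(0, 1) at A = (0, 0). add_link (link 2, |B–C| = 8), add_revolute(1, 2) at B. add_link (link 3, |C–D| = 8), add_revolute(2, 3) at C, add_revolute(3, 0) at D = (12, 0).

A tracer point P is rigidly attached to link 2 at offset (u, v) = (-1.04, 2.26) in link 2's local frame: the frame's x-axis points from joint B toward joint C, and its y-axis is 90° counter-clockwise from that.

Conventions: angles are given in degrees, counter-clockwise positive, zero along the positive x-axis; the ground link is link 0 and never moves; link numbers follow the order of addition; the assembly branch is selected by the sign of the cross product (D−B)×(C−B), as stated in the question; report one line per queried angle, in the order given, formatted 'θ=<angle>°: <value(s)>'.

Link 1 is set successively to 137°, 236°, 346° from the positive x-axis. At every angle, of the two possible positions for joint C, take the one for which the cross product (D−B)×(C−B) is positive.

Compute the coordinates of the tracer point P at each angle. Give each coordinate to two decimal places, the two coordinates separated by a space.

A=(0,0), D=(12.00,0)
θ=137°: B = A + 2.00·(cos137°, sin137°) = (-1.4627, 1.3640)
θ=137°: |BD| = 13.5316
θ=137°: circle(B,8.00) ∩ circle(D,8.00): a=6.7658, h=4.2689
θ=137°:   candidates: C₊=(5.6990,4.9292) cross=57.766; C₋=(4.8383,-3.5652) cross=-57.766
θ=137°:   branch + wants cross > 0 → take C=(5.6990,4.9292) (cross=57.766)
θ=137°: ex = (C−B)/|BC| = (0.8952,0.4456); ey = (-0.4456,0.8952)
θ=137°: P = B + -1.04·ex + 2.26·ey = (-3.4009,2.9237)
θ=236°: B = A + 2.00·(cos236°, sin236°) = (-1.1184, -1.6581)
θ=236°: |BD| = 13.2228
θ=236°: circle(B,8.00) ∩ circle(D,8.00): a=6.6114, h=4.5044
θ=236°:   candidates: C₊=(4.8760,3.6398) cross=59.561; C₋=(6.0056,-5.2979) cross=-59.561
θ=236°:   branch + wants cross > 0 → take C=(4.8760,3.6398) (cross=59.561)
θ=236°: ex = (C−B)/|BC| = (0.7493,0.6622); ey = (-0.6622,0.7493)
θ=236°: P = B + -1.04·ex + 2.26·ey = (-3.3943,-0.6534)
θ=346°: B = A + 2.00·(cos346°, sin346°) = (1.9406, -0.4838)
θ=346°: |BD| = 10.0710
θ=346°: circle(B,8.00) ∩ circle(D,8.00): a=5.0355, h=6.2164
θ=346°:   candidates: C₊=(6.6716,5.9673) cross=62.606; C₋=(7.2690,-6.4511) cross=-62.606
θ=346°:   branch + wants cross > 0 → take C=(6.6716,5.9673) (cross=62.606)
θ=346°: ex = (C−B)/|BC| = (0.5914,0.8064); ey = (-0.8064,0.5914)
θ=346°: P = B + -1.04·ex + 2.26·ey = (-0.4969,0.0140)

θ=137°: -3.40 2.92
θ=236°: -3.39 -0.65
θ=346°: -0.50 0.01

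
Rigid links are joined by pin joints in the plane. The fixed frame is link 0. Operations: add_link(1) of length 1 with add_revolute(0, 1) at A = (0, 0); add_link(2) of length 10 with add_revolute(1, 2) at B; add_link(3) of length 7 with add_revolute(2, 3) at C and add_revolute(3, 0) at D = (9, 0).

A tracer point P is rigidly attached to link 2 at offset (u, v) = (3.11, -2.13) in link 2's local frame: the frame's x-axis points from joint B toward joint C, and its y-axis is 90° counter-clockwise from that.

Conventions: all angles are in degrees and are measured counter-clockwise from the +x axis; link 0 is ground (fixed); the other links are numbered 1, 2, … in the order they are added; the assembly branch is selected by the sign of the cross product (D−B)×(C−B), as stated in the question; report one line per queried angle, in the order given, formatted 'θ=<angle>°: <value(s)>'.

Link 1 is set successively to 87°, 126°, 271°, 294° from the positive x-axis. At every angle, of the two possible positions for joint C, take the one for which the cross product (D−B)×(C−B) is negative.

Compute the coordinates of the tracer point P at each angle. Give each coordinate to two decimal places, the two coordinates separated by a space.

A=(0,0), D=(9.00,0)
θ=87°: B = A + 1.00·(cos87°, sin87°) = (0.0523, 0.9986)
θ=87°: |BD| = 9.0032
θ=87°: circle(B,10.00) ∩ circle(D,7.00): a=7.3339, h=6.7980
θ=87°:   candidates: C₊=(8.0950,6.9413) cross=61.204; C₋=(6.5870,-6.5709) cross=-61.204
θ=87°:   branch - wants cross < 0 → take C=(6.5870,-6.5709) (cross=-61.204)
θ=87°: ex = (C−B)/|BC| = (0.6535,-0.7570); ey = (0.7570,0.6535)
θ=87°: P = B + 3.11·ex + -2.13·ey = (0.4723,-2.7474)
θ=126°: B = A + 1.00·(cos126°, sin126°) = (-0.5878, 0.8090)
θ=126°: |BD| = 9.6219
θ=126°: circle(B,10.00) ∩ circle(D,7.00): a=7.4611, h=6.6582
θ=126°:   candidates: C₊=(7.4068,6.8163) cross=64.064; C₋=(6.2871,-6.4529) cross=-64.064
θ=126°:   branch - wants cross < 0 → take C=(6.2871,-6.4529) (cross=-64.064)
θ=126°: ex = (C−B)/|BC| = (0.6875,-0.7262); ey = (0.7262,0.6875)
θ=126°: P = B + 3.11·ex + -2.13·ey = (0.0035,-2.9138)
θ=271°: B = A + 1.00·(cos271°, sin271°) = (0.0175, -0.9998)
θ=271°: |BD| = 9.0380
θ=271°: circle(B,10.00) ∩ circle(D,7.00): a=7.3404, h=6.7910
θ=271°:   candidates: C₊=(6.5616,6.5616) cross=61.378; C₋=(8.0641,-6.9372) cross=-61.378
θ=271°:   branch - wants cross < 0 → take C=(8.0641,-6.9372) (cross=-61.378)
θ=271°: ex = (C−B)/|BC| = (0.8047,-0.5937); ey = (0.5937,0.8047)
θ=271°: P = B + 3.11·ex + -2.13·ey = (1.2553,-4.5603)
θ=294°: B = A + 1.00·(cos294°, sin294°) = (0.4067, -0.9135)
θ=294°: |BD| = 8.6417
θ=294°: circle(B,10.00) ∩ circle(D,7.00): a=7.2717, h=6.8646
θ=294°:   candidates: C₊=(6.9120,6.6813) cross=59.322; C₋=(8.3633,-6.9710) cross=-59.322
θ=294°:   branch - wants cross < 0 → take C=(8.3633,-6.9710) (cross=-59.322)
θ=294°: ex = (C−B)/|BC| = (0.7957,-0.6057); ey = (0.6057,0.7957)
θ=294°: P = B + 3.11·ex + -2.13·ey = (1.5910,-4.4922)

θ=87°: 0.47 -2.75
θ=126°: 0.00 -2.91
θ=271°: 1.26 -4.56
θ=294°: 1.59 -4.49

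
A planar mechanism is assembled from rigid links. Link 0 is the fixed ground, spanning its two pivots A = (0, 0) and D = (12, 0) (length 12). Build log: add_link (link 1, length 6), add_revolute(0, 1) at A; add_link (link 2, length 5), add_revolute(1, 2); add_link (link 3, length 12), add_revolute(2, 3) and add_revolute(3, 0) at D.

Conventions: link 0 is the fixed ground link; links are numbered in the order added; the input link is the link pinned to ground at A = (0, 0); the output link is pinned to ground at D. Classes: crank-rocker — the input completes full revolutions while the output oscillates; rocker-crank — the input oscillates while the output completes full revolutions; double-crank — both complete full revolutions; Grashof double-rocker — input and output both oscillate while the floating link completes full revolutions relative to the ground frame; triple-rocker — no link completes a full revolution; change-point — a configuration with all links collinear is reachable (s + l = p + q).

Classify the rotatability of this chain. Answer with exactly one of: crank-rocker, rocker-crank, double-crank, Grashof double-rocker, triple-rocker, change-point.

lengths: ground=12, input=6, coupler=5, output=12
sorted: s=5 (shortest), l=12 (longest), p+q=18
s + l = 17 vs p + q = 18
s + l < p + q (Grashof) with shortest = coupler link → Grashof double-rocker

Grashof double-rocker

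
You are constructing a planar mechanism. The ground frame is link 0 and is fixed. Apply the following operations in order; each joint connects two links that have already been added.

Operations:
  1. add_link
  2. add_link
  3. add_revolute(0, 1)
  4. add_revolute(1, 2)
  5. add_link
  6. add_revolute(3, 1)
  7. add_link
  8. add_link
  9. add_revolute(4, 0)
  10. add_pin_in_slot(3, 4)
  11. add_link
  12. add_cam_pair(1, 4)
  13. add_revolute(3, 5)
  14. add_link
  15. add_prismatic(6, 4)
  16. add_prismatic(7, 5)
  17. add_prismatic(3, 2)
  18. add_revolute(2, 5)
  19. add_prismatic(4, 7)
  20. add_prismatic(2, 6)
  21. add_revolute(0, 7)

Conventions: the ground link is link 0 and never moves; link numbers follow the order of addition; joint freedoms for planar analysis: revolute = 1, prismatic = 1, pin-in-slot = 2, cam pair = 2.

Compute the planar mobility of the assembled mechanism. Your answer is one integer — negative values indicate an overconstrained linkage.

(L,J1,J2)=(1,0,0); link0 fixed
link1: (2,0,0)
link2: (3,0,0)
R 0-1 [J1]: (3,1,0)
R 1-2 [J1]: (3,2,0)
link3: (4,2,0)
R 3-1 [J1]: (4,3,0)
link4: (5,3,0)
link5: (6,3,0)
R 4-0 [J1]: (6,4,0)
PS 3-4 [J2]: (6,4,1)
link6: (7,4,1)
C 1-4 [J2]: (7,4,2)
R 3-5 [J1]: (7,5,2)
link7: (8,5,2)
P 6-4 [J1]: (8,6,2)
P 7-5 [J1]: (8,7,2)
P 3-2 [J1]: (8,8,2)
R 2-5 [J1]: (8,9,2)
P 4-7 [J1]: (8,10,2)
P 2-6 [J1]: (8,11,2)
R 0-7 [J1]: (8,12,2)
Grübler: 3·7 − 2·12 − 2 = -5

M = -5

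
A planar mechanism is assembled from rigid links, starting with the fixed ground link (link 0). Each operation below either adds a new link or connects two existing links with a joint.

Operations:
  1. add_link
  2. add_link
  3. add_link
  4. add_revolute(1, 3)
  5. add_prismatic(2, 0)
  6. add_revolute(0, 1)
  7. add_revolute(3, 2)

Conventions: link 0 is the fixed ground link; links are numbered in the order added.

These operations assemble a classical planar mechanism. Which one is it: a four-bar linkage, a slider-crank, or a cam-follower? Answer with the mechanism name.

links: 4 (incl. ground); joints: 3 revolute, 1 prismatic, 0 higher (cam) pair, forming one closed loop
4 links, 3 revolutes + 1 prismatic in one loop → slider-crank

slider-crank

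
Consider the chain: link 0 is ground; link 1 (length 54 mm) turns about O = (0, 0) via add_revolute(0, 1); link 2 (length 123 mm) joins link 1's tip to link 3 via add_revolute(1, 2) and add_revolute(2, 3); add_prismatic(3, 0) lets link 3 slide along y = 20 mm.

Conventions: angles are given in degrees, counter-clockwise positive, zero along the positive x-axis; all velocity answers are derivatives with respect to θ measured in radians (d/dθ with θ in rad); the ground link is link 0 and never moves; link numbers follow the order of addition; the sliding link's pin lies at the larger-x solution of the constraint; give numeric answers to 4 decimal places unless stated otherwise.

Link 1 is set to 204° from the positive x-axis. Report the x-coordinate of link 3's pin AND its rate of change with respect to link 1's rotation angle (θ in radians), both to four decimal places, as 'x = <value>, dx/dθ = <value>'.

geometry: r = 54 mm, L = 123 mm, e = 20 mm
crank pin P = (r cos θ, r sin θ) = (-49.331455, -21.963779)
h = r sin θ − e = -21.963779 − 20 = -41.963779
x = r cos θ + √(L² − h²) = -49.331455 + 115.620246 = 66.288791
dx/dθ = −r sin θ − h·r cos θ/√(L² − h²) (θ in radians; h = -41.963779) = 4.059179

x = 66.2888, dx/dθ = 4.0592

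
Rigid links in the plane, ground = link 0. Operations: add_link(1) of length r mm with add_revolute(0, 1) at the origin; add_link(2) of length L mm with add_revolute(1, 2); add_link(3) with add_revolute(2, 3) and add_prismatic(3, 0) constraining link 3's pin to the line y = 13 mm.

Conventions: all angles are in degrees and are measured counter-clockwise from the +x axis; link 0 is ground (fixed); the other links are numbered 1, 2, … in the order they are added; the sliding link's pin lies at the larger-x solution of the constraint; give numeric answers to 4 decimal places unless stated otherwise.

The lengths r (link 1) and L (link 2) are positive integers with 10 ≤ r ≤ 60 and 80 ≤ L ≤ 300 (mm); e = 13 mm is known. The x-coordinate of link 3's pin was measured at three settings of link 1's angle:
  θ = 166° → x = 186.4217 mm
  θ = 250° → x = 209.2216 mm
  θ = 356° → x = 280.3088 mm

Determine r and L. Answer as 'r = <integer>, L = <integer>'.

constraint per measurement: (x − r cos θ)² + (r sin θ − e)² = L²
subtracting the θ₁ and θ₂ equations cancels the r² and L² terms:
r = (x₁² − x₂²) / (2[(x₁cos θ₁ + e sin θ₁) − (x₂cos θ₂ + e sin θ₂)]) = 47.9998 → r = 48
L² = (x₁ − r cos θ₁)² + (r sin θ₁ − e)² = 54289.0129 → L = 233.0000 → L = 233
check at θ₃=356°: x = 280.3088 (printed 280.3088) ✓

r = 48, L = 233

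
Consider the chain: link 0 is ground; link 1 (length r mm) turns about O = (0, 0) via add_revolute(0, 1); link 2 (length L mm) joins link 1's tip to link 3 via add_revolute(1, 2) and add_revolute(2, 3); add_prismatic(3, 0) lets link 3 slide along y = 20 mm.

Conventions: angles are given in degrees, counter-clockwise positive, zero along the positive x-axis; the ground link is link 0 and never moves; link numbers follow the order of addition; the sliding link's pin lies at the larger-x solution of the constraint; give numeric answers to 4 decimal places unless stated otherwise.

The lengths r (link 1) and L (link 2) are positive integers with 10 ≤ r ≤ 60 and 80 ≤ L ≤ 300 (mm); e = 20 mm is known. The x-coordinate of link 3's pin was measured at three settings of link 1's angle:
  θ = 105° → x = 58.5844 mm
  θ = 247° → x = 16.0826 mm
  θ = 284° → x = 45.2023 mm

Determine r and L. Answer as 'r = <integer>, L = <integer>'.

constraint per measurement: (x − r cos θ)² + (r sin θ − e)² = L²
subtracting the θ₁ and θ₂ equations cancels the r² and L² terms:
r = (x₁² − x₂²) / (2[(x₁cos θ₁ + e sin θ₁) − (x₂cos θ₂ + e sin θ₂)]) = 55.0000 → r = 55
L² = (x₁ − r cos θ₁)² + (r sin θ₁ − e)² = 6399.9985 → L = 80.0000 → L = 80
check at θ₃=284°: x = 45.2023 (printed 45.2023) ✓

r = 55, L = 80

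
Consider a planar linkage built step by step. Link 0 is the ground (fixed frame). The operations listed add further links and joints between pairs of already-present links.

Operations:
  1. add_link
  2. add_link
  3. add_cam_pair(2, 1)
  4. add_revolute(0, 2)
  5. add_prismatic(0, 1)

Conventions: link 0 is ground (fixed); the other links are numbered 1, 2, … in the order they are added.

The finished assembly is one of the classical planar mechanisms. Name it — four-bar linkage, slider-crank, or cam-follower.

links: 3 (incl. ground); joints: 1 revolute, 1 prismatic, 1 higher (cam) pair, forming one closed loop
3 links, revolute + prismatic + higher pair in one loop → cam-follower

cam-follower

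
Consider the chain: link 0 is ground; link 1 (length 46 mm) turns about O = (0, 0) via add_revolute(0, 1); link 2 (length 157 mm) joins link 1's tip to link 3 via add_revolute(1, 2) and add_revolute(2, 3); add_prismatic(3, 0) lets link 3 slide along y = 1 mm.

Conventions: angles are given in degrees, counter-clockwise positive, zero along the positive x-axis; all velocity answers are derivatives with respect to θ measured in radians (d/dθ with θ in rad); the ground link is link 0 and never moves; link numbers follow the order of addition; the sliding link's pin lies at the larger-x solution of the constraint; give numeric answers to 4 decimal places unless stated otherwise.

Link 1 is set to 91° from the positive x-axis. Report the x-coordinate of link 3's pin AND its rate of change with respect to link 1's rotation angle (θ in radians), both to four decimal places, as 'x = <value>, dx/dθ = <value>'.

geometry: r = 46 mm, L = 157 mm, e = 1 mm
crank pin P = (r cos θ, r sin θ) = (-0.802811, 45.992994)
h = r sin θ − e = 45.992994 − 1 = 44.992994
x = r cos θ + √(L² − h²) = -0.802811 + 150.414861 = 149.612051
dx/dθ = −r sin θ − h·r cos θ/√(L² − h²) (θ in radians; h = 44.992994) = -45.752852

x = 149.6121, dx/dθ = -45.7529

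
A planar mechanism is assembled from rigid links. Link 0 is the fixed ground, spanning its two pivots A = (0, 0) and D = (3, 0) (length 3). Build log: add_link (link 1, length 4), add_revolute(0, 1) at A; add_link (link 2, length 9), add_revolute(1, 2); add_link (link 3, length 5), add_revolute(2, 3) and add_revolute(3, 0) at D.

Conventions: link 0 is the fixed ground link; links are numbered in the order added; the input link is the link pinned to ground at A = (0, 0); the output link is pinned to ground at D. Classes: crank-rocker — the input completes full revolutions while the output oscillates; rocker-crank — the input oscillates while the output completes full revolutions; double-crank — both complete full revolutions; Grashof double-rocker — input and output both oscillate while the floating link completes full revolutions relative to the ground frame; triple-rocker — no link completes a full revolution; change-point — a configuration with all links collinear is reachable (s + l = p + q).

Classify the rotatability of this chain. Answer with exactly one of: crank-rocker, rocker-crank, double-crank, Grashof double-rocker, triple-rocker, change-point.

lengths: ground=3, input=4, coupler=9, output=5
sorted: s=3 (shortest), l=9 (longest), p+q=9
s + l = 12 vs p + q = 9
s + l > p + q → non-Grashof → no link fully rotates → triple-rocker

triple-rocker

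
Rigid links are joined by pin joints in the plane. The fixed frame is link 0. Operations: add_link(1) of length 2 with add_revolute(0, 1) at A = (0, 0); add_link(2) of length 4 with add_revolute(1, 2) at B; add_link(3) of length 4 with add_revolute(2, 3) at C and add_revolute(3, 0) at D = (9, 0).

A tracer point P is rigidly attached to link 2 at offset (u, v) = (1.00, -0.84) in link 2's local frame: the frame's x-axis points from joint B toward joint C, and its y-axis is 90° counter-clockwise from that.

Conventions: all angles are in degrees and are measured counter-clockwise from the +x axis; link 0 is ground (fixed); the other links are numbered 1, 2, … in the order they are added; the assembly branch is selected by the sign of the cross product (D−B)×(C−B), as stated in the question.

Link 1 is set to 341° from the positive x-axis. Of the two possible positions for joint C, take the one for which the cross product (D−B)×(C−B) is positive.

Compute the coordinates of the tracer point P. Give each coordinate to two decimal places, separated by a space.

A=(0,0), D=(9.00,0)
B = A + 2.00·(cos341°, sin341°) = (1.8910, -0.6511)
|BD| = 7.1387
circle(B,4.00) ∩ circle(D,4.00): a=3.5694, h=1.8055
  candidates: C₊=(5.2808,1.4724) cross=12.889; C₋=(5.6102,-2.1235) cross=-12.889
  branch + wants cross > 0 → take C=(5.2808,1.4724) (cross=12.889)
ex = (C−B)/|BC| = (0.8475,0.5309); ey = (-0.5309,0.8475)
P = B + 1.00·ex + -0.84·ey = (3.1844,-0.8321)

3.18 -0.83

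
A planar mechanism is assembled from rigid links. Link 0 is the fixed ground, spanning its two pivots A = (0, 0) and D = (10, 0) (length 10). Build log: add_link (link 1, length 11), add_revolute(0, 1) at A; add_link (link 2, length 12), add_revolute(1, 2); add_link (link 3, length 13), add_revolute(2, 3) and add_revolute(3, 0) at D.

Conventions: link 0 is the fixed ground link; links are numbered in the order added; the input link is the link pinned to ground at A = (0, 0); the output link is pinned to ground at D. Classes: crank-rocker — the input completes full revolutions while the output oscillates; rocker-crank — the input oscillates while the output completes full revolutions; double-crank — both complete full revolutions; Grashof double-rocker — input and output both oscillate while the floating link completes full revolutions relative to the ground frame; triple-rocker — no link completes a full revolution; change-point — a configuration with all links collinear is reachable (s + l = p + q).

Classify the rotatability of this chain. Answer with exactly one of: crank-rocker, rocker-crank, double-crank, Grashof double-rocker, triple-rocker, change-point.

lengths: ground=10, input=11, coupler=12, output=13
sorted: s=10 (shortest), l=13 (longest), p+q=23
s + l = 23 vs p + q = 23
s + l = p + q → change-point (collinear configuration reachable)

change-point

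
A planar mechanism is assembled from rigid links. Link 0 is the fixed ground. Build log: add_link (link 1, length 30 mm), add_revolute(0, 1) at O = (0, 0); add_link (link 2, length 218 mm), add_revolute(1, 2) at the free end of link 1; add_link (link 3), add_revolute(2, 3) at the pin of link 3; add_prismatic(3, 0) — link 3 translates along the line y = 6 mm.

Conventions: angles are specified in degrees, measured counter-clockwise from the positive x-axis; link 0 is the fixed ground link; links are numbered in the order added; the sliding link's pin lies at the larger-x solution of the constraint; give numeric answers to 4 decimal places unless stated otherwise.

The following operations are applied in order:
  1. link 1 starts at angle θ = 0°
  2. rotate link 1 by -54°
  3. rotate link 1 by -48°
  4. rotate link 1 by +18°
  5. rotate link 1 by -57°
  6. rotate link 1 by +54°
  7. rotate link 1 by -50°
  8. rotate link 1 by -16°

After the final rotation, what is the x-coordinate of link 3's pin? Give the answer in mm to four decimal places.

geometry: r = 30 mm, L = 218 mm, e = 6 mm; θ starts at 0°
rotate link 1 by -54°: θ ← 0° -54° = -54°
rotate link 1 by -48°: θ ← -54° -48° = -102°
rotate link 1 by +18°: θ ← -102° +18° = -84°
rotate link 1 by -57°: θ ← -84° -57° = -141°
rotate link 1 by +54°: θ ← -141° +54° = -87°
rotate link 1 by -50°: θ ← -87° -50° = -137°
rotate link 1 by -16°: θ ← -137° -16° = -153°
crank pin P = (r cos θ, r sin θ) = (-26.730196, -13.619715)
h = r sin θ − e = -13.619715 − 6 = -19.619715
x = r cos θ + √(L² − h²) = -26.730196 + 217.115331 = 190.385135

190.3851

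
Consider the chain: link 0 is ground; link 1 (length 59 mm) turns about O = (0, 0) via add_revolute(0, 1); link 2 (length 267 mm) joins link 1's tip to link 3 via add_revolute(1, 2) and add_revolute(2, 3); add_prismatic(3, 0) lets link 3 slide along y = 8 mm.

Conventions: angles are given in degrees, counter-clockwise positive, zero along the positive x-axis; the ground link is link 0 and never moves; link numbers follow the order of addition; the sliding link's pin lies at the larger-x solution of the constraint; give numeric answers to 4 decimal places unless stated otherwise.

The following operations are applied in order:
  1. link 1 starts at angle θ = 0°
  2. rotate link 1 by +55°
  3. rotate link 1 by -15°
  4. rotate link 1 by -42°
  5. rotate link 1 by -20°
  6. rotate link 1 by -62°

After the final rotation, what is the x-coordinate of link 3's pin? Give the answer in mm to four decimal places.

geometry: r = 59 mm, L = 267 mm, e = 8 mm; θ starts at 0°
rotate link 1 by +55°: θ ← 0° +55° = 55°
rotate link 1 by -15°: θ ← 55° -15° = 40°
rotate link 1 by -42°: θ ← 40° -42° = -2°
rotate link 1 by -20°: θ ← -2° -20° = -22°
rotate link 1 by -62°: θ ← -22° -62° = -84°
crank pin P = (r cos θ, r sin θ) = (6.167179, -58.676792)
h = r sin θ − e = -58.676792 − 8 = -66.676792
x = r cos θ + √(L² − h²) = 6.167179 + 258.540530 = 264.707709

264.7077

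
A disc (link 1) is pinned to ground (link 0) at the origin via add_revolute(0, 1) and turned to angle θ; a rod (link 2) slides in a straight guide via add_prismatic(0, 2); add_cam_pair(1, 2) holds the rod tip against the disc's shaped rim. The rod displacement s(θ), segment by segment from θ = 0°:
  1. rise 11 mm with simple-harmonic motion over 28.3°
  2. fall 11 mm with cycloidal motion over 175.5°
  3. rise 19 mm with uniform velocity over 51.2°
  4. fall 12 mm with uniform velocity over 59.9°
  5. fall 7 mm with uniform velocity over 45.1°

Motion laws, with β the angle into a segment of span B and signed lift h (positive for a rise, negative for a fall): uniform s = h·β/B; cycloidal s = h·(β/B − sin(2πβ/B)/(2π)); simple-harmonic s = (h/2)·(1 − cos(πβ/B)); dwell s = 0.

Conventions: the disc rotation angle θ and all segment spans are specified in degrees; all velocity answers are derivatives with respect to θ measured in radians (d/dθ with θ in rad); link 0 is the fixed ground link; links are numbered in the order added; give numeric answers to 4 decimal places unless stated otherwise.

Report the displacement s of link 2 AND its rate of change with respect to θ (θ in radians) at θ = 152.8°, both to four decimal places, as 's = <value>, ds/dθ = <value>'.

segment 1 (0° to 28.3°, simple-harmonic, h = 11) is passed completely: s = 0.0000 + (11) = 11.0000
θ = 152.8° falls in segment 2 (28.3° to 203.8°, cycloidal, h = -11): β = 152.8 − 28.3 = 124.5°, B = 175.5°; Δs = -11·(0.7094 − sin(2π·0.7094)/(2π)) = -9.4975; s = 11.0000 − 9.4975 = 1.5025
velocity in seg [28.3°–203.8°] (cycloidal), θ in radians: β = 124.5° = 2.1729 rad, B = 175.5° = 3.0631 rad; ds/dθ = (h/B)(1 − cos(2πβ/B)) = ((-11)/3.0631)(1 − cos(2π·0.7094)) = -4.497350 mm/rad

s = 1.5025, ds/dθ = -4.4974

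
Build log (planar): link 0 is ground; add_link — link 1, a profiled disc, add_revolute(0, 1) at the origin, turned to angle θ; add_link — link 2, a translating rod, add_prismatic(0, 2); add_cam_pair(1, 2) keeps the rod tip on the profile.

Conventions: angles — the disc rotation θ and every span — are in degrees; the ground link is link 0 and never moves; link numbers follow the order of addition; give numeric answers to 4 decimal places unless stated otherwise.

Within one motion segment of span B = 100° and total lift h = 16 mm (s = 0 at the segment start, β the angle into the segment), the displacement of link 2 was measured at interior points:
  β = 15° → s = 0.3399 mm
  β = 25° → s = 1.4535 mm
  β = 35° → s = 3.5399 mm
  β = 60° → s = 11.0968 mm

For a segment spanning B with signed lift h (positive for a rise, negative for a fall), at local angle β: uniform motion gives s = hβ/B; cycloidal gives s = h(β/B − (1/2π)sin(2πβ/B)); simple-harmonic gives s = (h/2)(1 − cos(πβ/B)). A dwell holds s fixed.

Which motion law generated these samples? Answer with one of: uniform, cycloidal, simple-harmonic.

candidates at β/B = r: uniform s = h·r (linear in β); cycloidal s = h·(r − sin(2πr)/(2π)); simple-harmonic s = (h/2)(1 − cos(πr))
β=15°: printed 0.3399 | uniform 2.4000, cycloidal 0.3399, simple-harmonic 0.8719
β=25°: printed 1.4535 | uniform 4.0000, cycloidal 1.4535, simple-harmonic 2.3431
β=35°: printed 3.5399 | uniform 5.6000, cycloidal 3.5399, simple-harmonic 4.3681
β=60°: printed 11.0968 | uniform 9.6000, cycloidal 11.0968, simple-harmonic 10.4721
only one law matches every sample → cycloidal

cycloidal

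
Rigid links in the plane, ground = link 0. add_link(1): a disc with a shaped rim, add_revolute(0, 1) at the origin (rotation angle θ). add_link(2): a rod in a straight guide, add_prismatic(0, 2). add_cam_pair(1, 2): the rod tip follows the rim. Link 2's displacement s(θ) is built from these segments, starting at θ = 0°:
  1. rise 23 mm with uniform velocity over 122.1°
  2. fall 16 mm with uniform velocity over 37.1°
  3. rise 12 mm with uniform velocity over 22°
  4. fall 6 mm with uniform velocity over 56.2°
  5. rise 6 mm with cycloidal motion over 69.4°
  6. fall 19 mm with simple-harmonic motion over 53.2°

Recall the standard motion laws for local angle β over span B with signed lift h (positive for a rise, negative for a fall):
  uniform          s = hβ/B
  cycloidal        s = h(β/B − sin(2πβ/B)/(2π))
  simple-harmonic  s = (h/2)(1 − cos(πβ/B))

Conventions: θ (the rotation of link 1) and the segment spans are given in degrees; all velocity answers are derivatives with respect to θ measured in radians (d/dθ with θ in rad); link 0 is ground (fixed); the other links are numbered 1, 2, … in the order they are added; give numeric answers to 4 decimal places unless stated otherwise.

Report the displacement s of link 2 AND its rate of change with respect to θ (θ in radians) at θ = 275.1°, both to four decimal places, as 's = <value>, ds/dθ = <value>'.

segment 1 (0° to 122.1°, uniform, h = 23) is passed completely: s = 0.0000 + (23) = 23.0000
segment 2 (122.1° to 159.2°, uniform, h = -16) is passed completely: s = 23.0000 + (-16) = 7.0000
segment 3 (159.2° to 181.2°, uniform, h = 12) is passed completely: s = 7.0000 + (12) = 19.0000
segment 4 (181.2° to 237.4°, uniform, h = -6) is passed completely: s = 19.0000 + (-6) = 13.0000
θ = 275.1° falls in segment 5 (237.4° to 306.8°, cycloidal, h = 6): β = 275.1 − 237.4 = 37.7°, B = 69.4°; Δs = 6·(0.5432 − sin(2π·0.5432)/(2π)) = 3.5156; s = 13.0000 + 3.5156 = 16.5156
velocity in seg [237.4°–306.8°] (cycloidal), θ in radians: β = 37.7° = 0.6580 rad, B = 69.4° = 1.2113 rad; ds/dθ = (h/B)(1 − cos(2πβ/B)) = (6/1.2113)(1 − cos(2π·0.5432)) = 9.725459 mm/rad

s = 16.5156, ds/dθ = 9.7255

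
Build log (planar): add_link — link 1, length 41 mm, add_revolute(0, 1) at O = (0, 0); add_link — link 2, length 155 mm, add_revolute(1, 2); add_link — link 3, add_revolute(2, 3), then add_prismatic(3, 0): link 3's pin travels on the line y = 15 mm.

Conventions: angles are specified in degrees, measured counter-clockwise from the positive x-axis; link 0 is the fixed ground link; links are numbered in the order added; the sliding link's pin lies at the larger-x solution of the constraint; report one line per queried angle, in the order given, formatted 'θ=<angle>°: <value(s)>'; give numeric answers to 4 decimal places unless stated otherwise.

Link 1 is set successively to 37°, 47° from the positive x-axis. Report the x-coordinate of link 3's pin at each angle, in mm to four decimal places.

geometry: r = 41 mm, L = 155 mm, e = 15 mm
θ=37°: crank pin P = (r cos θ, r sin θ) = (32.744056, 24.674416)
θ=37°: h = r sin θ − e = 24.674416 − 15 = 9.674416
θ=37°: x = r cos θ + √(L² − h²) = 32.744056 + 154.697788 = 187.441844
θ=47°: crank pin P = (r cos θ, r sin θ) = (27.961933, 29.985502)
θ=47°: h = r sin θ − e = 29.985502 − 15 = 14.985502
θ=47°: x = r cos θ + √(L² − h²) = 27.961933 + 154.273895 = 182.235828

θ=37°: 187.4418
θ=47°: 182.2358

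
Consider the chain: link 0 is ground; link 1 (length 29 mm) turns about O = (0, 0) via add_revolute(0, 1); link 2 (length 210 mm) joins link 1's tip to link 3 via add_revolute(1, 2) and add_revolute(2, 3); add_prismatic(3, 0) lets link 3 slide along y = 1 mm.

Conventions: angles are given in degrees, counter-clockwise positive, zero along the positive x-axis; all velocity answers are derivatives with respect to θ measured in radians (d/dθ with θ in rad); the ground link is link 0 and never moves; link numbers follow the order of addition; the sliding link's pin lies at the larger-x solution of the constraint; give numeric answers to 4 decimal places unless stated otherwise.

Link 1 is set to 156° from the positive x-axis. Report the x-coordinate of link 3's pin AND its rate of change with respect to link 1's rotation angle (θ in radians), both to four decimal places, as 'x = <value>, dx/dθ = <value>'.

geometry: r = 29 mm, L = 210 mm, e = 1 mm
crank pin P = (r cos θ, r sin θ) = (-26.492818, 11.795363)
h = r sin θ − e = 11.795363 − 1 = 10.795363
x = r cos θ + √(L² − h²) = -26.492818 + 209.722341 = 183.229522
dx/dθ = −r sin θ − h·r cos θ/√(L² − h²) (θ in radians; h = 10.795363) = -10.431657

x = 183.2295, dx/dθ = -10.4317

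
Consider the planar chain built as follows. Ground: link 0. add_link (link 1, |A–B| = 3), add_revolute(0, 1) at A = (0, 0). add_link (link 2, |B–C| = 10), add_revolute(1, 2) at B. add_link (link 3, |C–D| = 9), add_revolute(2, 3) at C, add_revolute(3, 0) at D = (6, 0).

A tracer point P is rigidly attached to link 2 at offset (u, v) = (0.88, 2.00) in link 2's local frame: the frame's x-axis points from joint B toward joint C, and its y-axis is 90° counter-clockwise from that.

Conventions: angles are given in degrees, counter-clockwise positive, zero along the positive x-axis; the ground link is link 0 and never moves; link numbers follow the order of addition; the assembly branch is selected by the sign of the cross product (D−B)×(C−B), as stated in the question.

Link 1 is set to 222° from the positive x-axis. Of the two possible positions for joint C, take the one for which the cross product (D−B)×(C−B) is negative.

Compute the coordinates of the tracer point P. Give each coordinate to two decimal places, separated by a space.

A=(0,0), D=(6.00,0)
B = A + 3.00·(cos222°, sin222°) = (-2.2294, -2.0074)
|BD| = 8.4707
circle(B,10.00) ∩ circle(D,9.00): a=5.3569, h=8.4442
  candidates: C₊=(0.9737,7.4657) cross=71.528; C₋=(4.9759,-8.9415) cross=-71.528
  branch - wants cross < 0 → take C=(4.9759,-8.9415) (cross=-71.528)
ex = (C−B)/|BC| = (0.7205,-0.6934); ey = (0.6934,0.7205)
P = B + 0.88·ex + 2.00·ey = (-0.2085,-1.1765)

-0.21 -1.18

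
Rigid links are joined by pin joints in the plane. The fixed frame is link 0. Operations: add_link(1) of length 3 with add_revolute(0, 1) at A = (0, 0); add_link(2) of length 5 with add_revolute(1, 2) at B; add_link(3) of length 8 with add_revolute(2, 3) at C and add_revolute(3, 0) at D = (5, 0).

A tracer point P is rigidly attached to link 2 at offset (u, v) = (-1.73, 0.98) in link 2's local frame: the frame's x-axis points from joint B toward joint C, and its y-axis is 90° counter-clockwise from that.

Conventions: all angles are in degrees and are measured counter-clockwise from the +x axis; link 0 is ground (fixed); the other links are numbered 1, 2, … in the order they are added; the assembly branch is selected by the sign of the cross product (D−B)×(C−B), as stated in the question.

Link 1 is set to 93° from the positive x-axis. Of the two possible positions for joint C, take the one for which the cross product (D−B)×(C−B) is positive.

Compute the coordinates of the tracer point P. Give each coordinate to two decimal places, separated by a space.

A=(0,0), D=(5.00,0)
B = A + 3.00·(cos93°, sin93°) = (-0.1570, 2.9959)
|BD| = 5.9641
circle(B,5.00) ∩ circle(D,8.00): a=-0.2875, h=4.9917
  candidates: C₊=(2.1018,7.4566) cross=29.771; C₋=(-2.9131,-1.1759) cross=-29.771
  branch + wants cross > 0 → take C=(2.1018,7.4566) (cross=29.771)
ex = (C−B)/|BC| = (0.4518,0.8921); ey = (-0.8921,0.4518)
P = B + -1.73·ex + 0.98·ey = (-1.8129,1.8952)

-1.81 1.90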